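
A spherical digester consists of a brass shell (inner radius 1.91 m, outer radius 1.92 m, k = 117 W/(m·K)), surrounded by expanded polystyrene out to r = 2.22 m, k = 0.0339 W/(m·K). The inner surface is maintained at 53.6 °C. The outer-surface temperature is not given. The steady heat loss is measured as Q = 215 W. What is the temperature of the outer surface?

T_out = 18.1 °C

Series resistances:
  R_brass = (1/1.91 − 1/1.92)/(4πk) = 0.002727/(4π·117) = 1.855×10^-6 K/W
  R_expanded polystyrene = (1/1.92 − 1/2.22)/(4πk) = 0.07038/(4π·0.0339) = 0.1652 K/W
ΣR = 0.1652 K/W
ΔT = Q·ΣR = 215 × 0.1652 = 35.52 K
Heat flows outward, so T_out = T_in − ΔT = 53.6 − 35.52 = 18.1 °C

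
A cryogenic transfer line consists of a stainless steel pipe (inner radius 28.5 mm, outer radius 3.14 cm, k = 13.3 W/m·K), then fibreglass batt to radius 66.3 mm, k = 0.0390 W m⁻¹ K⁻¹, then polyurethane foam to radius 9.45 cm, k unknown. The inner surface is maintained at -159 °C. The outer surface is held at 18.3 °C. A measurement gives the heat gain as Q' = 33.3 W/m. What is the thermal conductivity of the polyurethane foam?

k = 0.0248 W/m·K

ΣR = ΔT/Q' = |-159 − 18.3|/33.3 = 5.324 m·K/W
Known resistances:
  R'_stainless steel = ln(0.0314/0.0285)/(2πk) = 0.09690/(2π·13.3) = 0.001160 m·K/W
  R'_fibreglass batt = ln(0.0663/0.0314)/(2πk) = 0.7474/(2π·0.0390) = 3.050 m·K/W
R_polyurethane foam = ΣR − ΣR_known = 5.324 − 3.051 = 2.273 m·K/W
ln(r₂/r₁)/(2πk) = 2.273 ⇒ k = 0.3544/(2π·2.273) = 0.0248 W/m·K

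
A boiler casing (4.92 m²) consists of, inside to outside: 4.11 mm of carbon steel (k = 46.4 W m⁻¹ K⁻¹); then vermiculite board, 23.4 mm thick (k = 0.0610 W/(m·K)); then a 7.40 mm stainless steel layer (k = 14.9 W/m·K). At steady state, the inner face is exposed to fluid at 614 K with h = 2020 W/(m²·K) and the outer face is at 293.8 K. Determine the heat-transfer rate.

Resistance network (inner→outer):
  R_conv,in = 1/(hA) = 1/(2020·4.92) = 1.006×10^-4 K/W
  R_carbon steel = L/(kA) = 0.00411/(46.4·4.92) = 1.800×10^-5 K/W
  R_vermiculite board = L/(kA) = 0.0234/(0.0610·4.92) = 0.07797 K/W
  R_stainless steel = L/(kA) = 0.00740/(14.9·4.92) = 1.009×10^-4 K/W
ΣR = 1.006×10^-4 + 1.800×10^-5 + 0.07797 + 1.009×10^-4 = 0.07819 K/W
Q = ΔT/ΣR = (614 K − 293.8 K)/0.07819 = 4100 W

Q = 4.10 kW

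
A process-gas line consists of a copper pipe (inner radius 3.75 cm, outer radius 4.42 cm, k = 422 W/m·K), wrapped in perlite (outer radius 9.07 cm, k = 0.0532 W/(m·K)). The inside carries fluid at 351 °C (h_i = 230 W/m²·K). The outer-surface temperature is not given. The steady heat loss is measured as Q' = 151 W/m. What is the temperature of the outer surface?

T_out = 23.5 °C

Series resistances:
  R'_conv,in = 1/(2πr h) = 1/(2π·0.0375·230) = 0.01845 m·K/W
  R'_copper = ln(0.0442/0.0375)/(2πk) = 0.1644/(2π·422) = 6.200×10^-5 m·K/W
  R'_perlite = ln(0.0907/0.0442)/(2πk) = 0.7188/(2π·0.0532) = 2.150 m·K/W
ΣR = 2.169 m·K/W
ΔT = Q'·ΣR = 151 × 2.169 = 327.5 K
Heat flows outward, so T_out = T_in − ΔT = 351 − 327.5 = 23.5 °C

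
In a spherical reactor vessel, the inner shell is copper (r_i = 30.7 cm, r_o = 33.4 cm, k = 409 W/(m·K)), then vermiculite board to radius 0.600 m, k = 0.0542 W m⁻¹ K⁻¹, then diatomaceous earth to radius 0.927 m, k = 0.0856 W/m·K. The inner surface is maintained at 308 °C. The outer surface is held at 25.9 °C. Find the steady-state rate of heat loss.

Q = 113 W

Resistance network (inner→outer):
  R_copper = (1/0.307 − 1/0.334)/(4πk) = 0.2633/(4π·409) = 5.123×10^-5 K/W
  R_vermiculite board = (1/0.334 − 1/0.600)/(4πk) = 1.327/(4π·0.0542) = 1.949 K/W
  R_diatomaceous earth = (1/0.600 − 1/0.927)/(4πk) = 0.5879/(4π·0.0856) = 0.5466 K/W
ΣR = 5.123×10^-5 + 1.949 + 0.5466 = 2.496 K/W
Q = ΔT/ΣR = (308 °C − 25.9 °C)/2.496 = 113 W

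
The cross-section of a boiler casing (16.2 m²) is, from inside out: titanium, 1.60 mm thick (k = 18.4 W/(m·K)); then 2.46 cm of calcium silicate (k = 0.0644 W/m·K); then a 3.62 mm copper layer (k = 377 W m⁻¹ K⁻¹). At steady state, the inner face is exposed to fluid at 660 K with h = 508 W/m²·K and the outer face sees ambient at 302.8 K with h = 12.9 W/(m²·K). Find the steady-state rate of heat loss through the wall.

Series thermal resistances, inner to outer:
  R_conv,in = 1/(hA) = 1/(508·16.2) = 1.215×10^-4 K/W
  R_titanium = L/(kA) = 0.00160/(18.4·16.2) = 5.368×10^-6 K/W
  R_calcium silicate = L/(kA) = 0.0246/(0.0644·16.2) = 0.02358 K/W
  R_copper = L/(kA) = 0.00362/(377·16.2) = 5.927×10^-7 K/W
  R_conv,out = 1/(hA) = 1/(12.9·16.2) = 0.004785 K/W
ΣR = 1.215×10^-4 + 5.368×10^-6 + 0.02358 + 5.927×10^-7 + 0.004785 = 0.02849 K/W
Q = ΔT/ΣR = (660 K − 302.8 K)/0.02849 = 12500 W

Q = 12500 W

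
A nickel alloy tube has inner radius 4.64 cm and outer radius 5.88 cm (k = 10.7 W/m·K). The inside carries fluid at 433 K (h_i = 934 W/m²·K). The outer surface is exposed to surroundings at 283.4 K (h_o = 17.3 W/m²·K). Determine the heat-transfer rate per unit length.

Series thermal resistances, inner to outer:
  R'_conv,in = 1/(2πr h) = 1/(2π·0.0464·934) = 0.003672 m·K/W
  R'_nickel alloy = ln(0.0588/0.0464)/(2πk) = 0.2368/(2π·10.7) = 0.003523 m·K/W
  R'_conv,out = 1/(2πr h) = 1/(2π·0.0588·17.3) = 0.1565 m·K/W
ΣR = 0.003672 + 0.003523 + 0.1565 = 0.1637 m·K/W
Q' = ΔT/ΣR = (433 K − 283.4 K)/0.1637 = 914 W/m

Q' = 914 W/m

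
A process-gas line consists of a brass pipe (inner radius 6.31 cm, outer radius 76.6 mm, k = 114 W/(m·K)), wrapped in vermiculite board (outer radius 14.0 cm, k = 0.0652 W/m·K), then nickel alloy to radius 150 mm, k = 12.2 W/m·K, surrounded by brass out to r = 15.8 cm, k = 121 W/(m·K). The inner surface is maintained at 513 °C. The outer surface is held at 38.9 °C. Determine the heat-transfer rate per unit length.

Q' = 322 W/m

Series thermal resistances, inner to outer:
  R'_brass = ln(0.0766/0.0631)/(2πk) = 0.1939/(2π·114) = 2.707×10^-4 m·K/W
  R'_vermiculite board = ln(0.140/0.0766)/(2πk) = 0.6030/(2π·0.0652) = 1.472 m·K/W
  R'_nickel alloy = ln(0.150/0.140)/(2πk) = 0.06899/(2π·12.2) = 9.000×10^-4 m·K/W
  R'_brass = ln(0.158/0.150)/(2πk) = 0.05196/(2π·121) = 6.834×10^-5 m·K/W
ΣR = 2.707×10^-4 + 1.472 + 9.000×10^-4 + 6.834×10^-5 = 1.473 m·K/W
Q' = ΔT/ΣR = (513 °C − 38.9 °C)/1.473 = 322 W/m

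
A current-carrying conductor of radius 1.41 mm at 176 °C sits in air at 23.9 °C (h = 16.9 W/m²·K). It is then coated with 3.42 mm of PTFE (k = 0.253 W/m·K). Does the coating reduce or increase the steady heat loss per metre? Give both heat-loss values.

Critical radius for a cylinder: r_cr = k/h = 0.0150 m = 1.50 cm.
Outer radius after coating: r₂ = 0.00141 + 0.00342 = 0.00483 m.
Since r₁ < r_cr and r₂ ≤ r_cr, the coating moves toward the maximum at r_cr — heat loss rises.
Bare: R = 1/(2πr₁h) = 6.679 m·K/W; Q = 152.1/6.679 = 22.8 W/m.
Coated: R = R_cond + R_conv = 2.724 m·K/W; Q = 152.1/2.724 = 55.8 W/m.

increases: 22.8 → 55.8 W/m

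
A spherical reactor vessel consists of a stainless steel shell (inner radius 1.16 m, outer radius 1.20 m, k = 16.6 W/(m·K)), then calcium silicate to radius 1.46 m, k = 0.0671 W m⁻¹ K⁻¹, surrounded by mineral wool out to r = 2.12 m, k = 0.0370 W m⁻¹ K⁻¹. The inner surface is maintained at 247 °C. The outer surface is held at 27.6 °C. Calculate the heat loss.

Q = 346 W

Resistance network (inner→outer):
  R_stainless steel = (1/1.16 − 1/1.20)/(4πk) = 0.02874/(4π·16.6) = 1.378×10^-4 K/W
  R_calcium silicate = (1/1.20 − 1/1.46)/(4πk) = 0.1484/(4π·0.0671) = 0.1760 K/W
  R_mineral wool = (1/1.46 − 1/2.12)/(4πk) = 0.2132/(4π·0.0370) = 0.4586 K/W
ΣR = 1.378×10^-4 + 0.1760 + 0.4586 = 0.6347 K/W
Q = ΔT/ΣR = (247 °C − 27.6 °C)/0.6347 = 346 W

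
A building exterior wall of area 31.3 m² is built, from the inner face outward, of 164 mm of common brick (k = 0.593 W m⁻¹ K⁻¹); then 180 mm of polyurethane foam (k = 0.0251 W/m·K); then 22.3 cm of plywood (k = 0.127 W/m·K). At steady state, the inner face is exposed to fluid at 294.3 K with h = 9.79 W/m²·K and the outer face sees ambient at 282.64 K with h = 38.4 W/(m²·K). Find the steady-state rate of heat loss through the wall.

Resistance network (inner→outer):
  R_conv,in = 1/(hA) = 1/(9.79·31.3) = 0.003263 K/W
  R_common brick = L/(kA) = 0.164/(0.593·31.3) = 0.008836 K/W
  R_polyurethane foam = L/(kA) = 0.180/(0.0251·31.3) = 0.2291 K/W
  R_plywood = L/(kA) = 0.223/(0.127·31.3) = 0.05610 K/W
  R_conv,out = 1/(hA) = 1/(38.4·31.3) = 8.320×10^-4 K/W
ΣR = 0.003263 + 0.008836 + 0.2291 + 0.05610 + 8.320×10^-4 = 0.2981 K/W
Q = ΔT/ΣR = (294.3 K − 282.64 K)/0.2981 = 39.1 W

Q = 39.1 W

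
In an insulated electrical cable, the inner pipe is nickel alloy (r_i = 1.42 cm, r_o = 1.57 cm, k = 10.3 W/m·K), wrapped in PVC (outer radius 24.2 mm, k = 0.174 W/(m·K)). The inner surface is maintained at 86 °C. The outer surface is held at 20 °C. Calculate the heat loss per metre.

Q' = 166 W/m

Resistance network (inner→outer):
  R'_nickel alloy = ln(0.0157/0.0142)/(2πk) = 0.1004/(2π·10.3) = 0.001552 m·K/W
  R'_PVC = ln(0.0242/0.0157)/(2πk) = 0.4327/(2π·0.174) = 0.3958 m·K/W
ΣR = 0.001552 + 0.3958 = 0.3974 m·K/W
Q' = ΔT/ΣR = (86 °C − 20 °C)/0.3974 = 166 W/m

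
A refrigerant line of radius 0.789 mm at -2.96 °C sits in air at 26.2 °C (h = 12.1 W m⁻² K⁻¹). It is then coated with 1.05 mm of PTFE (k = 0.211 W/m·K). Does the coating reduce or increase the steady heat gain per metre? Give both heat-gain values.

increases: 1.75 → 3.74 W/m

Critical radius for a cylinder: r_cr = k/h = 0.0174 m = 1.74 cm.
Outer radius after coating: r₂ = 7.89×10^-4 + 0.00105 = 0.001839 m.
Since r₁ < r_cr and r₂ ≤ r_cr, the coating moves toward the maximum at r_cr — heat gain rises.
Bare: R = 1/(2πr₁h) = 16.67 m·K/W; Q = 29.16/16.67 = 1.75 W/m.
Coated: R = R_cond + R_conv = 7.791 m·K/W; Q = 29.16/7.791 = 3.74 W/m.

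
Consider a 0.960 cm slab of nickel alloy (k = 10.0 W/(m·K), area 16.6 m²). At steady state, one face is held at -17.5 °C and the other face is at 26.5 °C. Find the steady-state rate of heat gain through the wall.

Q = kA·ΔT/L = 10.0 × 16.6 × |-17.5 °C − 26.5 °C| / 0.00960 = 7.61×10^5 W

Q = 761 kW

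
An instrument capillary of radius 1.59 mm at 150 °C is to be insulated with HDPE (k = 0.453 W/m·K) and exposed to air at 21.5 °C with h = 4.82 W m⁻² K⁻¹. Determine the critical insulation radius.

r_cr = 9.40 cm

For a cylinder, r_cr = k_ins/h = 0.453/4.82 = 0.0940 m = 9.40 cm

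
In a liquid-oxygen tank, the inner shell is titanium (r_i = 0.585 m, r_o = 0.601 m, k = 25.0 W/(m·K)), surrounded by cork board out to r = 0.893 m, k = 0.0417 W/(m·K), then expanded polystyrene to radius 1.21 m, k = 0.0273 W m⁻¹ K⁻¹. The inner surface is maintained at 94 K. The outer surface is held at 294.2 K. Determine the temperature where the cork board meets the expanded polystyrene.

Treat each layer as a resistance in series:
  R_titanium = (1/0.585 − 1/0.601)/(4πk) = 0.04551/(4π·25.0) = 1.449×10^-4 K/W
  R_cork board = (1/0.601 − 1/0.893)/(4πk) = 0.5441/(4π·0.0417) = 1.038 K/W
  R_expanded polystyrene = (1/0.893 − 1/1.21)/(4πk) = 0.2934/(4π·0.0273) = 0.8552 K/W
ΣR = 1.449×10^-4 + 1.038 + 0.8552 = 1.893 K/W
Q = ΔT/ΣR = (94 K − 294.2 K)/1.893 = -105.8 W
From the inner boundary to the cork board/expanded polystyrene interface, ΣR_partial = 1.038 K/W.
T_interface = T_in − Q·ΣR_partial = 94 K − (-105.8)(1.038) = 203.8 K

T = 203.8 K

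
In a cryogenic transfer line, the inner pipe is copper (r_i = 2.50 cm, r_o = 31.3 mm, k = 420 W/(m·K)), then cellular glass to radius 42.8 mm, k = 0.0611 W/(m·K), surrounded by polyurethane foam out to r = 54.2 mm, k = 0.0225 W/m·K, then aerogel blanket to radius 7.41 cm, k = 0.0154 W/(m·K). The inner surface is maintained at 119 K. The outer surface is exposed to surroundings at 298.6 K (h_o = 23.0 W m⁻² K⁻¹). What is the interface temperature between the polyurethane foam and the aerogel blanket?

Resistance network (inner→outer):
  R'_copper = ln(0.0313/0.0250)/(2πk) = 0.2247/(2π·420) = 8.516×10^-5 m·K/W
  R'_cellular glass = ln(0.0428/0.0313)/(2πk) = 0.3129/(2π·0.0611) = 0.8151 m·K/W
  R'_polyurethane foam = ln(0.0542/0.0428)/(2πk) = 0.2361/(2π·0.0225) = 1.670 m·K/W
  R'_aerogel blanket = ln(0.0741/0.0542)/(2πk) = 0.3127/(2π·0.0154) = 3.232 m·K/W
  R'_conv,out = 1/(2πr h) = 1/(2π·0.0741·23.0) = 0.09338 m·K/W
ΣR = 8.516×10^-5 + 0.8151 + 1.670 + 3.232 + 0.09338 = 5.811 m·K/W
Q' = ΔT/ΣR = (119 K − 298.6 K)/5.811 = -30.91 W/m
From the inner boundary to the polyurethane foam/aerogel blanket interface, ΣR_partial = 2.485 m·K/W.
T_interface = T_in − Q'·ΣR_partial = 119 K − (-30.91)(2.485) = 195.8 K

T = 195.8 K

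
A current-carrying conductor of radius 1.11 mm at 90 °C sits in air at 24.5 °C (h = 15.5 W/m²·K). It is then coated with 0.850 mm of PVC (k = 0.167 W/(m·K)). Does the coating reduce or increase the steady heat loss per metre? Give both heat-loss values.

Critical radius for a cylinder: r_cr = k/h = 0.0108 m = 1.08 cm.
Outer radius after coating: r₂ = 0.00111 + 8.50×10^-4 = 0.001960 m.
Since r₁ < r_cr and r₂ ≤ r_cr, the coating moves toward the maximum at r_cr — heat loss rises.
Bare: R = 1/(2πr₁h) = 9.251 m·K/W; Q = 65.5/9.251 = 7.08 W/m.
Coated: R = R_cond + R_conv = 5.781 m·K/W; Q = 65.5/5.781 = 11.3 W/m.

increases: 7.08 → 11.3 W/m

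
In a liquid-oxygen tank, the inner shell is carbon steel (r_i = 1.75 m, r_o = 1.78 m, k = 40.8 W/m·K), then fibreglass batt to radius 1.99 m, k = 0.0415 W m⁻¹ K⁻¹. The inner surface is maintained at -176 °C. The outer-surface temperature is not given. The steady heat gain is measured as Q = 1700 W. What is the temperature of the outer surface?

T_out = 17.3 °C

Sum the resistances:
  R_carbon steel = (1/1.75 − 1/1.78)/(4πk) = 0.009631/(4π·40.8) = 1.878×10^-5 K/W
  R_fibreglass batt = (1/1.78 − 1/1.99)/(4πk) = 0.05929/(4π·0.0415) = 0.1137 K/W
ΣR = 0.1137 K/W
ΔT = Q·ΣR = 1700 × 0.1137 = 193.3 K
Heat flows inward, so T_out = T_in + ΔT = -176 + 193.3 = 17.3 °C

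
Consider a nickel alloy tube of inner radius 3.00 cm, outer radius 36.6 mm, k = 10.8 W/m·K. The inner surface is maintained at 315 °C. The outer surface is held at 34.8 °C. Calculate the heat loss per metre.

Q' = 95.6 kW/m

Q' = 2πk·ΔT/ln(r₂/r₁) = 2π × 10.8 × 280.2 / ln(0.0366/0.0300) = 95600 W/m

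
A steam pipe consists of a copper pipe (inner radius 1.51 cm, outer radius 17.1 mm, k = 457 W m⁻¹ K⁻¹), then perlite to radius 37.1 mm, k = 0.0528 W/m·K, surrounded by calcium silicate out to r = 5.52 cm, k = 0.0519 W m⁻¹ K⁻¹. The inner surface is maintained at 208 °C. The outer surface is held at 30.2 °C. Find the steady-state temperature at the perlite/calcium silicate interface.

T = 91.2 °C

Resistance network (inner→outer):
  R'_copper = ln(0.0171/0.0151)/(2πk) = 0.1244/(2π·457) = 4.332×10^-5 m·K/W
  R'_perlite = ln(0.0371/0.0171)/(2πk) = 0.7745/(2π·0.0528) = 2.335 m·K/W
  R'_calcium silicate = ln(0.0552/0.0371)/(2πk) = 0.3973/(2π·0.0519) = 1.218 m·K/W
ΣR = 4.332×10^-5 + 2.335 + 1.218 = 3.553 m·K/W
Q' = ΔT/ΣR = (208 °C − 30.2 °C)/3.553 = 50.04 W/m
From the inner boundary to the perlite/calcium silicate interface, ΣR_partial = 2.335 m·K/W.
T_interface = T_in − Q'·ΣR_partial = 208 °C − (50.04)(2.335) = 91.2 °C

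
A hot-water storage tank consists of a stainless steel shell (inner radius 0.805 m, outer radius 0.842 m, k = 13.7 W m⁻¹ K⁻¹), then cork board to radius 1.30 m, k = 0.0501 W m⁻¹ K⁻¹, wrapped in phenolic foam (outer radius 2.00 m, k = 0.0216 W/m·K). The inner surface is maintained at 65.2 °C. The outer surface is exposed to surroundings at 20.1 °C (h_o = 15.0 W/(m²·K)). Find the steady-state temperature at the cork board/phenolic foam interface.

T = 47.1 °C

Resistance network (inner→outer):
  R_stainless steel = (1/0.805 − 1/0.842)/(4πk) = 0.05459/(4π·13.7) = 3.171×10^-4 K/W
  R_cork board = (1/0.842 − 1/1.30)/(4πk) = 0.4184/(4π·0.0501) = 0.6646 K/W
  R_phenolic foam = (1/1.30 − 1/2.00)/(4πk) = 0.2692/(4π·0.0216) = 0.9919 K/W
  R_conv,out = 1/(4πr²h) = 1/(4π·2.00²·15.0) = 0.001326 K/W
ΣR = 3.171×10^-4 + 0.6646 + 0.9919 + 0.001326 = 1.658 K/W
Q = ΔT/ΣR = (65.2 °C − 20.1 °C)/1.658 = 27.20 W
From the inner boundary to the cork board/phenolic foam interface, ΣR_partial = 0.6649 K/W.
T_interface = T_in − Q·ΣR_partial = 65.2 °C − (27.20)(0.6649) = 47.1 °C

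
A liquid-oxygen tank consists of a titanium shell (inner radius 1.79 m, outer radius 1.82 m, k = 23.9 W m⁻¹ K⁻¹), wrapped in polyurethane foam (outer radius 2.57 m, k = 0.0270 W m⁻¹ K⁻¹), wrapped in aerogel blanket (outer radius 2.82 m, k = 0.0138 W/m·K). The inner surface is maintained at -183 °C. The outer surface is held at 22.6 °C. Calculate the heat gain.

Q = 306 W

Resistance network (inner→outer):
  R_titanium = (1/1.79 − 1/1.82)/(4πk) = 0.009209/(4π·23.9) = 3.066×10^-5 K/W
  R_polyurethane foam = (1/1.82 − 1/2.57)/(4πk) = 0.1603/(4π·0.0270) = 0.4726 K/W
  R_aerogel blanket = (1/2.57 − 1/2.82)/(4πk) = 0.03450/(4π·0.0138) = 0.1989 K/W
ΣR = 3.066×10^-5 + 0.4726 + 0.1989 = 0.6715 K/W
Q = ΔT/ΣR = (-183 °C − 22.6 °C)/0.6715 = -306 W
(Negative Q ⇒ heat flows inward; heat gain = 306 W.)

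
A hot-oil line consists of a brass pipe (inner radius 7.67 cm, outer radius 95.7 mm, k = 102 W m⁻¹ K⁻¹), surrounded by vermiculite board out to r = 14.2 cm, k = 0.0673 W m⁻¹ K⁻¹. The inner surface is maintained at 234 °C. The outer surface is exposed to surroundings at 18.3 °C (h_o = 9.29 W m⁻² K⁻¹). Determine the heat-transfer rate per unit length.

Treat each layer as a resistance in series:
  R'_brass = ln(0.0957/0.0767)/(2πk) = 0.2213/(2π·102) = 3.453×10^-4 m·K/W
  R'_vermiculite board = ln(0.142/0.0957)/(2πk) = 0.3946/(2π·0.0673) = 0.9332 m·K/W
  R'_conv,out = 1/(2πr h) = 1/(2π·0.142·9.29) = 0.1206 m·K/W
ΣR = 3.453×10^-4 + 0.9332 + 0.1206 = 1.054 m·K/W
Q' = ΔT/ΣR = (234 °C − 18.3 °C)/1.054 = 205 W/m

Q' = 205 W/m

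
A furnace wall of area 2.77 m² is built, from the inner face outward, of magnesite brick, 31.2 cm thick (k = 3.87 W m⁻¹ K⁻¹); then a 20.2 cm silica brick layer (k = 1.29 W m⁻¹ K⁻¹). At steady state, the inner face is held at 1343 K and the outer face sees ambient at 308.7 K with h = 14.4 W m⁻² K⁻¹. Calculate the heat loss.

Q = 9.34 kW

Treat each layer as a resistance in series:
  R_magnesite brick = L/(kA) = 0.312/(3.87·2.77) = 0.02910 K/W
  R_silica brick = L/(kA) = 0.202/(1.29·2.77) = 0.05653 K/W
  R_conv,out = 1/(hA) = 1/(14.4·2.77) = 0.02507 K/W
ΣR = 0.02910 + 0.05653 + 0.02507 = 0.1107 K/W
Q = ΔT/ΣR = (1343 K − 308.7 K)/0.1107 = 9340 W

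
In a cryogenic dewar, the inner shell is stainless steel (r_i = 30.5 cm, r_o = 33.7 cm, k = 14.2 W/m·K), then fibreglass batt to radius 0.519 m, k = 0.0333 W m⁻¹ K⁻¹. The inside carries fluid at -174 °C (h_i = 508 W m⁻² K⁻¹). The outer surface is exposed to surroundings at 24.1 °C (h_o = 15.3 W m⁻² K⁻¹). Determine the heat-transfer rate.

Q = 78.9 W

Series thermal resistances, inner to outer:
  R_conv,in = 1/(4πr²h) = 1/(4π·0.305²·508) = 0.001684 K/W
  R_stainless steel = (1/0.305 − 1/0.337)/(4πk) = 0.3113/(4π·14.2) = 0.001745 K/W
  R_fibreglass batt = (1/0.337 − 1/0.519)/(4πk) = 1.041/(4π·0.0333) = 2.487 K/W
  R_conv,out = 1/(4πr²h) = 1/(4π·0.519²·15.3) = 0.01931 K/W
ΣR = 0.001684 + 0.001745 + 2.487 + 0.01931 = 2.510 K/W
Q = ΔT/ΣR = (-174 °C − 24.1 °C)/2.510 = -78.9 W
(Negative Q ⇒ heat flows inward; heat gain = 78.9 W.)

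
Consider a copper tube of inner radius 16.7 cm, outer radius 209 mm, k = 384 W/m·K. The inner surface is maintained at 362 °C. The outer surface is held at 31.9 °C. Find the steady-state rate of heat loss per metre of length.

Q' = 3.55×10^6 W/m

Q' = 2πk·ΔT/ln(r₂/r₁) = 2π × 384 × 330.1 / ln(0.209/0.167) = 3.55×10^6 W/m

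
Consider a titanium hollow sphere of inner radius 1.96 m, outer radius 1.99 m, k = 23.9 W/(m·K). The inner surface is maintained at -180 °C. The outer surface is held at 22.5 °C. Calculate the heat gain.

Q = 7.91×10^6 W

Q = 4πk·ΔT/(1/r₁ − 1/r₂) = 4π × 23.9 × 202.5 / (1/1.96 − 1/1.99) = 7.91×10^6 W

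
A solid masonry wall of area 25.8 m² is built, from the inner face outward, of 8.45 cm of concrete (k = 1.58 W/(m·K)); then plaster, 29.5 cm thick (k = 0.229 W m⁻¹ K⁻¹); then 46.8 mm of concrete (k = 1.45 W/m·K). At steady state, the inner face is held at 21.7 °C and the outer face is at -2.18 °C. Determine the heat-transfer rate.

Q = 448 W

Series thermal resistances, inner to outer:
  R_concrete = L/(kA) = 0.0845/(1.58·25.8) = 0.002073 K/W
  R_plaster = L/(kA) = 0.295/(0.229·25.8) = 0.04993 K/W
  R_concrete = L/(kA) = 0.0468/(1.45·25.8) = 0.001251 K/W
ΣR = 0.002073 + 0.04993 + 0.001251 = 0.05325 K/W
Q = ΔT/ΣR = (21.7 °C − -2.18 °C)/0.05325 = 448 W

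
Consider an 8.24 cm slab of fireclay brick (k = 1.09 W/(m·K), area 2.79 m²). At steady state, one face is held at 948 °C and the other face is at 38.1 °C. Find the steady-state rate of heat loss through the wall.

Q = kA·ΔT/L = 1.09 × 2.79 × |948 °C − 38.1 °C| / 0.0824 = 33600 W

Q = 33.6 kW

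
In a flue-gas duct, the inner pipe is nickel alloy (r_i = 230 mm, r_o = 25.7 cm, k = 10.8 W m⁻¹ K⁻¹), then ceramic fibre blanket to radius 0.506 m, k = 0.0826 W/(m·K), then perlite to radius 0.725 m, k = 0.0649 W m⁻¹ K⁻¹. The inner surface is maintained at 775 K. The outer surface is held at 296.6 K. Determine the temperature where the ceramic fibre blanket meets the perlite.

T = 489 K

Treat each layer as a resistance in series:
  R'_nickel alloy = ln(0.257/0.230)/(2πk) = 0.1110/(2π·10.8) = 0.001636 m·K/W
  R'_ceramic fibre blanket = ln(0.506/0.257)/(2πk) = 0.6775/(2π·0.0826) = 1.305 m·K/W
  R'_perlite = ln(0.725/0.506)/(2πk) = 0.3596/(2π·0.0649) = 0.8819 m·K/W
ΣR = 0.001636 + 1.305 + 0.8819 = 2.189 m·K/W
Q' = ΔT/ΣR = (775 K − 296.6 K)/2.189 = 218.5 W/m
From the inner boundary to the ceramic fibre blanket/perlite interface, ΣR_partial = 1.307 m·K/W.
T_interface = T_in − Q'·ΣR_partial = 775 K − (218.5)(1.307) = 489 K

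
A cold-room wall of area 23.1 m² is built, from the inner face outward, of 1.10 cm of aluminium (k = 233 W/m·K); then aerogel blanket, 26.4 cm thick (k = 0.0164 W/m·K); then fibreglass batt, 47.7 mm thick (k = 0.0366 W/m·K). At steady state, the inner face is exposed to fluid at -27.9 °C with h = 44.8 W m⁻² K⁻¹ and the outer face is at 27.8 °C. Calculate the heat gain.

Q = 73.8 W

Resistance network (inner→outer):
  R_conv,in = 1/(hA) = 1/(44.8·23.1) = 9.663×10^-4 K/W
  R_aluminium = L/(kA) = 0.0110/(233·23.1) = 2.044×10^-6 K/W
  R_aerogel blanket = L/(kA) = 0.264/(0.0164·23.1) = 0.6969 K/W
  R_fibreglass batt = L/(kA) = 0.0477/(0.0366·23.1) = 0.05642 K/W
ΣR = 9.663×10^-4 + 2.044×10^-6 + 0.6969 + 0.05642 = 0.7543 K/W
Q = ΔT/ΣR = (-27.9 °C − 27.8 °C)/0.7543 = -73.8 W
(Negative Q ⇒ heat flows inward; heat gain = 73.8 W.)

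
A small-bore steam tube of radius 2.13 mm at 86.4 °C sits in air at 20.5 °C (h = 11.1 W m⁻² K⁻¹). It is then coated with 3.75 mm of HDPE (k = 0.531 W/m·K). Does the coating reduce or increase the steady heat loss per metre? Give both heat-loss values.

increases: 9.79 → 24.0 W/m

Critical radius for a cylinder: r_cr = k/h = 0.0478 m = 4.78 cm.
Outer radius after coating: r₂ = 0.00213 + 0.00375 = 0.00588 m.
Since r₁ < r_cr and r₂ ≤ r_cr, the coating moves toward the maximum at r_cr — heat loss rises.
Bare: R = 1/(2πr₁h) = 6.732 m·K/W; Q = 65.9/6.732 = 9.79 W/m.
Coated: R = R_cond + R_conv = 2.743 m·K/W; Q = 65.9/2.743 = 24.0 W/m.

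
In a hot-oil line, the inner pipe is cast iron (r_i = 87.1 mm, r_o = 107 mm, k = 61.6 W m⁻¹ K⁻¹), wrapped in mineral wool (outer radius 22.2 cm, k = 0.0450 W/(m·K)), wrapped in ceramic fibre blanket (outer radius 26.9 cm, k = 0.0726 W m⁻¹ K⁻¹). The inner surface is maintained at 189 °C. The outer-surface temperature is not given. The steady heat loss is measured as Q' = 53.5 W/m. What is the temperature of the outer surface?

Sum the resistances:
  R'_cast iron = ln(0.107/0.0871)/(2πk) = 0.2058/(2π·61.6) = 5.316×10^-4 m·K/W
  R'_mineral wool = ln(0.222/0.107)/(2πk) = 0.7298/(2π·0.0450) = 2.581 m·K/W
  R'_ceramic fibre blanket = ln(0.269/0.222)/(2πk) = 0.1920/(2π·0.0726) = 0.4210 m·K/W
ΣR = 3.003 m·K/W
ΔT = Q'·ΣR = 53.5 × 3.003 = 160.7 K
Heat flows outward, so T_out = T_in − ΔT = 189 − 160.7 = 28.3 °C

T_out = 28.3 °C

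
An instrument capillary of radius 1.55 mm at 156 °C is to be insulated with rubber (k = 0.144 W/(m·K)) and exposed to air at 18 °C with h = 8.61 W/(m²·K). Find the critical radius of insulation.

r_cr = 1.67 cm

For a cylinder, r_cr = k_ins/h = 0.144/8.61 = 0.0167 m = 1.67 cm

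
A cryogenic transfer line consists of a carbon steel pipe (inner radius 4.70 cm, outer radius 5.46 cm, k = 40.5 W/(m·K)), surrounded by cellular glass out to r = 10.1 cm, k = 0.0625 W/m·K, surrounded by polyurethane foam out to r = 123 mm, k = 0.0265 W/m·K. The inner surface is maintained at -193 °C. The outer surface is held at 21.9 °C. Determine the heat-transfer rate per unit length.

Treat each layer as a resistance in series:
  R'_carbon steel = ln(0.0546/0.0470)/(2πk) = 0.1499/(2π·40.5) = 5.890×10^-4 m·K/W
  R'_cellular glass = ln(0.101/0.0546)/(2πk) = 0.6151/(2π·0.0625) = 1.566 m·K/W
  R'_polyurethane foam = ln(0.123/0.101)/(2πk) = 0.1971/(2π·0.0265) = 1.184 m·K/W
ΣR = 5.890×10^-4 + 1.566 + 1.184 = 2.751 m·K/W
Q' = ΔT/ΣR = (-193 °C − 21.9 °C)/2.751 = -78.1 W/m
(Negative Q' ⇒ heat flows inward; heat gain = 78.1 W/m.)

Q' = 78.1 W/m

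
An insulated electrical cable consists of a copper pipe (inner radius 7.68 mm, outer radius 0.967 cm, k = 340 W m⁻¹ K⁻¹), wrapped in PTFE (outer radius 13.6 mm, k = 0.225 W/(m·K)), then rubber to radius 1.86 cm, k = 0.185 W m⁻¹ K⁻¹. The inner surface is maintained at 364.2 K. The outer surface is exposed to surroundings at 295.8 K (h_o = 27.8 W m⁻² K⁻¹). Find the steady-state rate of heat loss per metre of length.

Q' = 83.6 W/m

Series thermal resistances, inner to outer:
  R'_copper = ln(0.00967/0.00768)/(2πk) = 0.2304/(2π·340) = 1.079×10^-4 m·K/W
  R'_PTFE = ln(0.0136/0.00967)/(2πk) = 0.3410/(2π·0.225) = 0.2412 m·K/W
  R'_rubber = ln(0.0186/0.0136)/(2πk) = 0.3131/(2π·0.185) = 0.2694 m·K/W
  R'_conv,out = 1/(2πr h) = 1/(2π·0.0186·27.8) = 0.3078 m·K/W
ΣR = 1.079×10^-4 + 0.2412 + 0.2694 + 0.3078 = 0.8185 m·K/W
Q' = ΔT/ΣR = (364.2 K − 295.8 K)/0.8185 = 83.6 W/m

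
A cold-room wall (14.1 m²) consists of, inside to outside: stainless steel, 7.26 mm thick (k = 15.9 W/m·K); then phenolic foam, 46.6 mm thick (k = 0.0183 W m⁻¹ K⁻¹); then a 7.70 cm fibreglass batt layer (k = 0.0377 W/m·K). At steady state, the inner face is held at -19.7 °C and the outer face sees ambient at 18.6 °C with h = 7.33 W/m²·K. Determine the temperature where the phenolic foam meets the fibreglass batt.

Series thermal resistances, inner to outer:
  R_stainless steel = L/(kA) = 0.00726/(15.9·14.1) = 3.238×10^-5 K/W
  R_phenolic foam = L/(kA) = 0.0466/(0.0183·14.1) = 0.1806 K/W
  R_fibreglass batt = L/(kA) = 0.0770/(0.0377·14.1) = 0.1449 K/W
  R_conv,out = 1/(hA) = 1/(7.33·14.1) = 0.009676 K/W
ΣR = 3.238×10^-5 + 0.1806 + 0.1449 + 0.009676 = 0.3352 K/W
Q = ΔT/ΣR = (-19.7 °C − 18.6 °C)/0.3352 = -114.3 W
From the inner boundary to the phenolic foam/fibreglass batt interface, ΣR_partial = 0.1806 K/W.
T_interface = T_in − Q·ΣR_partial = -19.7 °C − (-114.3)(0.1806) = 0.94 °C

T = 0.94 °C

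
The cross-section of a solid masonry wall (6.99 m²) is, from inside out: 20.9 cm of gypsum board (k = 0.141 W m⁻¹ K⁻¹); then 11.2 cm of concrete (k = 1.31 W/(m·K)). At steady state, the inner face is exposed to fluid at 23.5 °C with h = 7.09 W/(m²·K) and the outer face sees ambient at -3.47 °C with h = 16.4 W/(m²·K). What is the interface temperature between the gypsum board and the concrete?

Series thermal resistances, inner to outer:
  R_conv,in = 1/(hA) = 1/(7.09·6.99) = 0.02018 K/W
  R_gypsum board = L/(kA) = 0.209/(0.141·6.99) = 0.2121 K/W
  R_concrete = L/(kA) = 0.112/(1.31·6.99) = 0.01223 K/W
  R_conv,out = 1/(hA) = 1/(16.4·6.99) = 0.008723 K/W
ΣR = 0.02018 + 0.2121 + 0.01223 + 0.008723 = 0.2532 K/W
Q = ΔT/ΣR = (23.5 °C − -3.47 °C)/0.2532 = 106.5 W
From the inner boundary to the gypsum board/concrete interface, ΣR_partial = 0.2323 K/W.
T_interface = T_in − Q·ΣR_partial = 23.5 °C − (106.5)(0.2323) = -1.24 °C

T = -1.24 °C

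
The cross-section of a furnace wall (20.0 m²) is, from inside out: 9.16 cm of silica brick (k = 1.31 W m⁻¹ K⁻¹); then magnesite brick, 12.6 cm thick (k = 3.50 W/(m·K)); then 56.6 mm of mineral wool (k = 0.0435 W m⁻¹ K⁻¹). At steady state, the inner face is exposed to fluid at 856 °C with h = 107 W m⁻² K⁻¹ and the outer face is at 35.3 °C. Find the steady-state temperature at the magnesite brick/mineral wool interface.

Series thermal resistances, inner to outer:
  R_conv,in = 1/(hA) = 1/(107·20.0) = 4.673×10^-4 K/W
  R_silica brick = L/(kA) = 0.0916/(1.31·20.0) = 0.003496 K/W
  R_magnesite brick = L/(kA) = 0.126/(3.50·20.0) = 0.001800 K/W
  R_mineral wool = L/(kA) = 0.0566/(0.0435·20.0) = 0.06506 K/W
ΣR = 4.673×10^-4 + 0.003496 + 0.001800 + 0.06506 = 0.07082 K/W
Q = ΔT/ΣR = (856 °C − 35.3 °C)/0.07082 = 11590 W
From the inner boundary to the magnesite brick/mineral wool interface, ΣR_partial = 0.005763 K/W.
T_interface = T_in − Q·ΣR_partial = 856 °C − (11590)(0.005763) = 789 °C

T = 789 °C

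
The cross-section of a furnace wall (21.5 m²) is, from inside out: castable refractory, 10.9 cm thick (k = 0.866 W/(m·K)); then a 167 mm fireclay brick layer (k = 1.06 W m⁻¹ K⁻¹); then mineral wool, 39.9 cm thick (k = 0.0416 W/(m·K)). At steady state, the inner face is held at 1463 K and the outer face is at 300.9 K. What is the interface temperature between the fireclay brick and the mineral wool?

T = 1430 K

Resistance network (inner→outer):
  R_castable refractory = L/(kA) = 0.109/(0.866·21.5) = 0.005854 K/W
  R_fireclay brick = L/(kA) = 0.167/(1.06·21.5) = 0.007328 K/W
  R_mineral wool = L/(kA) = 0.399/(0.0416·21.5) = 0.4461 K/W
ΣR = 0.005854 + 0.007328 + 0.4461 = 0.4593 K/W
Q = ΔT/ΣR = (1463 K − 300.9 K)/0.4593 = 2530 W
From the inner boundary to the fireclay brick/mineral wool interface, ΣR_partial = 0.01318 K/W.
T_interface = T_in − Q·ΣR_partial = 1463 K − (2530)(0.01318) = 1430 K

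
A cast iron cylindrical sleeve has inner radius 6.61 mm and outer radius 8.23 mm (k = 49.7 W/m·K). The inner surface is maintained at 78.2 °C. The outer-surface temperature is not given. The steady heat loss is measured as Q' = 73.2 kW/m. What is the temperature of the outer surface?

Series resistances:
  R'_cast iron = ln(0.00823/0.00661)/(2πk) = 0.2192/(2π·49.7) = 7.020×10^-4 m·K/W
ΣR = 7.020×10^-4 m·K/W
ΔT = Q'·ΣR = 73200 × 7.020×10^-4 = 51.39 K
Heat flows outward, so T_out = T_in − ΔT = 78.2 − 51.39 = 26.8 °C

T_out = 26.8 °C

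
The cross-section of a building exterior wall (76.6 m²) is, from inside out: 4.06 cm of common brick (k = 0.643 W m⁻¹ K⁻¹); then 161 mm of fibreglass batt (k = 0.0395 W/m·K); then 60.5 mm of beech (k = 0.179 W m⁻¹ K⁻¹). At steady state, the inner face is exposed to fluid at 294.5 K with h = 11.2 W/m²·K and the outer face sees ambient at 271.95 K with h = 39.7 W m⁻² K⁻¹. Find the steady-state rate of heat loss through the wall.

Q = 376 W

Series thermal resistances, inner to outer:
  R_conv,in = 1/(hA) = 1/(11.2·76.6) = 0.001166 K/W
  R_common brick = L/(kA) = 0.0406/(0.643·76.6) = 8.243×10^-4 K/W
  R_fibreglass batt = L/(kA) = 0.161/(0.0395·76.6) = 0.05321 K/W
  R_beech = L/(kA) = 0.0605/(0.179·76.6) = 0.004412 K/W
  R_conv,out = 1/(hA) = 1/(39.7·76.6) = 3.288×10^-4 K/W
ΣR = 0.001166 + 8.243×10^-4 + 0.05321 + 0.004412 + 3.288×10^-4 = 0.05994 K/W
Q = ΔT/ΣR = (294.5 K − 271.95 K)/0.05994 = 376 W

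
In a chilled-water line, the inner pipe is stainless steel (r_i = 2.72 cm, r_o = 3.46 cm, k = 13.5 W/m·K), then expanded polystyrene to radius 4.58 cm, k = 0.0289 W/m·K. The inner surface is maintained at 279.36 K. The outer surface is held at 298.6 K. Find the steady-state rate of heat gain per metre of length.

Resistance network (inner→outer):
  R'_stainless steel = ln(0.0346/0.0272)/(2πk) = 0.2406/(2π·13.5) = 0.002837 m·K/W
  R'_expanded polystyrene = ln(0.0458/0.0346)/(2πk) = 0.2804/(2π·0.0289) = 1.544 m·K/W
ΣR = 0.002837 + 1.544 = 1.547 m·K/W
Q' = ΔT/ΣR = (279.36 K − 298.6 K)/1.547 = -12.4 W/m
(Negative Q' ⇒ heat flows inward; heat gain = 12.4 W/m.)

Q' = 12.4 W/m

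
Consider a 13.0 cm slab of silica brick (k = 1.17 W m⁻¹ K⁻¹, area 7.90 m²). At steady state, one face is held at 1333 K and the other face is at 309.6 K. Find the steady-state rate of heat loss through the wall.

Q = 72800 W

Q = kA·ΔT/L = 1.17 × 7.90 × |1333 K − 309.6 K| / 0.130 = 72800 W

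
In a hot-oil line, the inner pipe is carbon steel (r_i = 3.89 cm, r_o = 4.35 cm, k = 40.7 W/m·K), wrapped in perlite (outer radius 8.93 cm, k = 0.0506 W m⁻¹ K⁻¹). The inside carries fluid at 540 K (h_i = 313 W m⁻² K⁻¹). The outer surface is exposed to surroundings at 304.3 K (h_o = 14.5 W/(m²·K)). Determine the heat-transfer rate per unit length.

Resistance network (inner→outer):
  R'_conv,in = 1/(2πr h) = 1/(2π·0.0389·313) = 0.01307 m·K/W
  R'_carbon steel = ln(0.0435/0.0389)/(2πk) = 0.1118/(2π·40.7) = 4.371×10^-4 m·K/W
  R'_perlite = ln(0.0893/0.0435)/(2πk) = 0.7192/(2π·0.0506) = 2.262 m·K/W
  R'_conv,out = 1/(2πr h) = 1/(2π·0.0893·14.5) = 0.1229 m·K/W
ΣR = 0.01307 + 4.371×10^-4 + 2.262 + 0.1229 = 2.398 m·K/W
Q' = ΔT/ΣR = (540 K − 304.3 K)/2.398 = 98.3 W/m

Q' = 98.3 W/m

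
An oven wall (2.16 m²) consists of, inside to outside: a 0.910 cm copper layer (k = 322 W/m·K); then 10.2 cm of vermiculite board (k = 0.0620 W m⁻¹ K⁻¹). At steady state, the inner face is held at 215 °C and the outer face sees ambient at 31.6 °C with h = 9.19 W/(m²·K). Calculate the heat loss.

Treat each layer as a resistance in series:
  R_copper = L/(kA) = 0.00910/(322·2.16) = 1.308×10^-5 K/W
  R_vermiculite board = L/(kA) = 0.102/(0.0620·2.16) = 0.7616 K/W
  R_conv,out = 1/(hA) = 1/(9.19·2.16) = 0.05038 K/W
ΣR = 1.308×10^-5 + 0.7616 + 0.05038 = 0.8120 K/W
Q = ΔT/ΣR = (215 °C − 31.6 °C)/0.8120 = 226 W

Q = 226 W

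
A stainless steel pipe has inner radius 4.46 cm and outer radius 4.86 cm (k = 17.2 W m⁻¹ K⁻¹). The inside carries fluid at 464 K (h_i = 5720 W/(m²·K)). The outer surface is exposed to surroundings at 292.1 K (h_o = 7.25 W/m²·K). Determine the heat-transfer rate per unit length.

Resistance network (inner→outer):
  R'_conv,in = 1/(2πr h) = 1/(2π·0.0446·5720) = 6.239×10^-4 m·K/W
  R'_stainless steel = ln(0.0486/0.0446)/(2πk) = 0.08589/(2π·17.2) = 7.948×10^-4 m·K/W
  R'_conv,out = 1/(2πr h) = 1/(2π·0.0486·7.25) = 0.4517 m·K/W
ΣR = 6.239×10^-4 + 7.948×10^-4 + 0.4517 = 0.4531 m·K/W
Q' = ΔT/ΣR = (464 K − 292.1 K)/0.4531 = 379 W/m

Q' = 379 W/m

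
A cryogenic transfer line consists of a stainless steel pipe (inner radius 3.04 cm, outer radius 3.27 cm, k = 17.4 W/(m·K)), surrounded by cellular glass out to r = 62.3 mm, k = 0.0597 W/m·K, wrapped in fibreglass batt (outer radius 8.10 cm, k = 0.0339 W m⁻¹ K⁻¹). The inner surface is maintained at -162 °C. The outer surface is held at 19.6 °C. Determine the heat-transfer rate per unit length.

Q' = 61.5 W/m

Series thermal resistances, inner to outer:
  R'_stainless steel = ln(0.0327/0.0304)/(2πk) = 0.07293/(2π·17.4) = 6.671×10^-4 m·K/W
  R'_cellular glass = ln(0.0623/0.0327)/(2πk) = 0.6446/(2π·0.0597) = 1.718 m·K/W
  R'_fibreglass batt = ln(0.0810/0.0623)/(2πk) = 0.2625/(2π·0.0339) = 1.232 m·K/W
ΣR = 6.671×10^-4 + 1.718 + 1.232 = 2.951 m·K/W
Q' = ΔT/ΣR = (-162 °C − 19.6 °C)/2.951 = -61.5 W/m
(Negative Q' ⇒ heat flows inward; heat gain = 61.5 W/m.)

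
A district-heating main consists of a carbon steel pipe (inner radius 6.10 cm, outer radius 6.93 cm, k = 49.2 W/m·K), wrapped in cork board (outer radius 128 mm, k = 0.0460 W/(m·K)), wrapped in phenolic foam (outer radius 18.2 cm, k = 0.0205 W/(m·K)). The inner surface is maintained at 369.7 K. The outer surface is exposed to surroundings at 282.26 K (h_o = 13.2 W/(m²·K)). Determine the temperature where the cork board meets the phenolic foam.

Resistance network (inner→outer):
  R'_carbon steel = ln(0.0693/0.0610)/(2πk) = 0.1276/(2π·49.2) = 4.127×10^-4 m·K/W
  R'_cork board = ln(0.128/0.0693)/(2πk) = 0.6136/(2π·0.0460) = 2.123 m·K/W
  R'_phenolic foam = ln(0.182/0.128)/(2πk) = 0.3520/(2π·0.0205) = 2.733 m·K/W
  R'_conv,out = 1/(2πr h) = 1/(2π·0.182·13.2) = 0.06625 m·K/W
ΣR = 4.127×10^-4 + 2.123 + 2.733 + 0.06625 = 4.923 m·K/W
Q' = ΔT/ΣR = (369.7 K − 282.26 K)/4.923 = 17.76 W/m
From the inner boundary to the cork board/phenolic foam interface, ΣR_partial = 2.123 m·K/W.
T_interface = T_in − Q'·ΣR_partial = 369.7 K − (17.76)(2.123) = 332.0 K

T = 332.0 K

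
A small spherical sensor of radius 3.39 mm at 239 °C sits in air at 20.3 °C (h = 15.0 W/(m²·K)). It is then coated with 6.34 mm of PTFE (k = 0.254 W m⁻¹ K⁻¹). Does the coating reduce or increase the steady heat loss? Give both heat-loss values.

increases: 0.474 → 1.88 W

Critical radius for a sphere: r_cr = 2k/h = 0.0339 m = 3.39 cm.
Outer radius after coating: r₂ = 0.00339 + 0.00634 = 0.00973 m.
Since r₁ < r_cr and r₂ ≤ r_cr, the coating moves toward the maximum at r_cr — heat loss rises.
Bare: R = 1/(4πr₁²h) = 461.6 K/W; Q = 218.7/461.6 = 0.474 W.
Coated: R = R_cond + R_conv = 116.3 K/W; Q = 218.7/116.3 = 1.88 W.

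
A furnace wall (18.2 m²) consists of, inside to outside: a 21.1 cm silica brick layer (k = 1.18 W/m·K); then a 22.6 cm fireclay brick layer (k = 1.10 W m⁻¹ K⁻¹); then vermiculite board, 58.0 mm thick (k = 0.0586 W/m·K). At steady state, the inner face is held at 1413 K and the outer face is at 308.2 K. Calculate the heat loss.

Resistance network (inner→outer):
  R_silica brick = L/(kA) = 0.211/(1.18·18.2) = 0.009825 K/W
  R_fireclay brick = L/(kA) = 0.226/(1.10·18.2) = 0.01129 K/W
  R_vermiculite board = L/(kA) = 0.0580/(0.0586·18.2) = 0.05438 K/W
ΣR = 0.009825 + 0.01129 + 0.05438 = 0.07549 K/W
Q = ΔT/ΣR = (1413 K − 308.2 K)/0.07549 = 14600 W

Q = 14.6 kW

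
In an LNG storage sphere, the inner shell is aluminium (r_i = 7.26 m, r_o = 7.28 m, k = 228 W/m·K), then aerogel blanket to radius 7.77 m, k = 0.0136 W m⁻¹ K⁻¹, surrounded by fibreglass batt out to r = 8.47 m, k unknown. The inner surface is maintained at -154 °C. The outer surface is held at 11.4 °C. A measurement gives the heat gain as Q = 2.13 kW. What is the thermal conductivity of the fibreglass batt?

k = 0.0314 W/m·K

ΣR = ΔT/Q = |-154 − 11.4|/2130 = 0.07765 K/W
Known resistances:
  R_aluminium = (1/7.26 − 1/7.28)/(4πk) = 3.784×10^-4/(4π·228) = 1.321×10^-7 K/W
  R_aerogel blanket = (1/7.28 − 1/7.77)/(4πk) = 0.008663/(4π·0.0136) = 0.05069 K/W
R_fibreglass batt = ΣR − ΣR_known = 0.07765 − 0.05069 = 0.02696 K/W
(1/r₁−1/r₂)/(4πk) = 0.02696 ⇒ k = 0.01064/(4π·0.02696) = 0.0314 W/m·K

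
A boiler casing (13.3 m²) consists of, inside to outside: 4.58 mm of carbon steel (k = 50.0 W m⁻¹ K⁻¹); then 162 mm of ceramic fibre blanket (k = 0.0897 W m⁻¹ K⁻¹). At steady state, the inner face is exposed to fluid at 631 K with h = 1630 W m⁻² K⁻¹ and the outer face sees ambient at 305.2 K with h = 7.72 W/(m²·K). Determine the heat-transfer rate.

Q = 2.24 kW

Resistance network (inner→outer):
  R_conv,in = 1/(hA) = 1/(1630·13.3) = 4.613×10^-5 K/W
  R_carbon steel = L/(kA) = 0.00458/(50.0·13.3) = 6.887×10^-6 K/W
  R_ceramic fibre blanket = L/(kA) = 0.162/(0.0897·13.3) = 0.1358 K/W
  R_conv,out = 1/(hA) = 1/(7.72·13.3) = 0.009739 K/W
ΣR = 4.613×10^-5 + 6.887×10^-6 + 0.1358 + 0.009739 = 0.1456 K/W
Q = ΔT/ΣR = (631 K − 305.2 K)/0.1456 = 2240 W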